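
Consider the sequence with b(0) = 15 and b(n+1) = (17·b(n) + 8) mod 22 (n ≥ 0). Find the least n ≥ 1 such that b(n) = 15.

10

Listing terms: b(0) = 15; b(1) = 21; b(2) = 13; b(3) = 9; b(4) = 7; b(5) = 17; b(6) = 11; b(7) = 19; b(8) = 1; b(9) = 3; b(10) = 15.
Since b(10) = b(0) = 15, the sequence is periodic with period 10.
The value 15 next appears (with n ≥ 1) at b(10).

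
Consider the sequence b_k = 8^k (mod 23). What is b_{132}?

1

Listing terms: b_0 = 1, b_1 = 8, b_2 = 18, b_3 = 6, b_4 = 2, b_5 = 16, b_6 = 13, b_7 = 12, b_8 = 4, b_9 = 9, b_{10} = 3, b_{11} = 1.
The sequence repeats with period 11.
So b_{132} = b_{0 + ((132-0) mod 11)} = b_0 = 1.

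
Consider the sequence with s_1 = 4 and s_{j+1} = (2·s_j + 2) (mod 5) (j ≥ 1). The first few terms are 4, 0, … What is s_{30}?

0

Listing terms: s_1 = 4,  s_2 = 0,  s_3 = 2,  s_4 = 1,  s_5 = 4.
The sequence repeats with period 4.
So s_{30} = s_{1 + ((30-1) mod 4)} = s_2 = 0.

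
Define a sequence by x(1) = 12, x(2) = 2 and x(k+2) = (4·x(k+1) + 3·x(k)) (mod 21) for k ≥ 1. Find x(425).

20

x(1) = 12; x(2) = 2; x(3) = 2; x(4) = 14; x(5) = 20; x(6) = 17; x(7) = 2; x(8) = 17; x(9) = 11; x(10) = 11; x(11) = 14; x(12) = 5; x(13) = 20; x(14) = 11; x(15) = 20; x(16) = 8; x(17) = 8; x(18) = 14; x(19) = 17; x(20) = 5; x(21) = 8; x(22) = 5; x(23) = 2; x(24) = 2.
Since (x(23), x(24)) = (x(2), x(3)) = (2, 2) (two consecutive terms determine the rest), the sequence is eventually periodic: after a pre-period of length 1 it cycles with period 21.
For k ≥ 2, x(k) depends only on (k - 2) mod 21. (425 - 2) mod 21 = 3, so x(425) = x(5) = 20.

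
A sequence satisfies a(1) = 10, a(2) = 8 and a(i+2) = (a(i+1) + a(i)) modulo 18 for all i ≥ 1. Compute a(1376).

4

Computing terms: a(1) = 10, a(2) = 8, a(3) = 0, a(4) = 8, a(5) = 8, a(6) = 16, a(7) = 6, a(8) = 4, a(9) = 10, a(10) = 14, a(11) = 6, a(12) = 2, a(13) = 8, a(14) = 10, a(15) = 0, a(16) = 10, a(17) = 10, a(18) = 2, a(19) = 12, a(20) = 14, a(21) = 8, a(22) = 4, a(23) = 12, a(24) = 16, a(25) = 10, a(26) = 8.
Since (a(25), a(26)) = (a(1), a(2)) = (10, 8) (two consecutive terms determine the rest), the sequence is periodic with period 24.
So a(1376) = a(1 + ((1376-1) mod 24)) = a(8) = 4.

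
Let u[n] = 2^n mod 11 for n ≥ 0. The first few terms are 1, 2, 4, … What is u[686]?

9

u[0] = 1,  u[1] = 2,  u[2] = 4,  u[3] = 8,  u[4] = 5,  u[5] = 10,  u[6] = 9,  u[7] = 7,  u[8] = 3,  u[9] = 6,  u[10] = 1.
Since u[10] = u[0] = 1, the sequence is periodic with period 10.
(686 - 0) mod 10 = 6, so u[686] = u[6] = 9.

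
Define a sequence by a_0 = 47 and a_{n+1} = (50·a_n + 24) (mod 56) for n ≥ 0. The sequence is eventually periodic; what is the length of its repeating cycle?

Computing terms: a_0 = 47,  a_1 = 22,  a_2 = 4,  a_3 = 0,  a_4 = 24,  a_5 = 48,  a_6 = 16,  a_7 = 40,  a_8 = 8,  a_9 = 32,  a_{10} = 0.
Since a_{10} = a_3 = 0, the sequence is eventually periodic: after a pre-period of length 3 it cycles with period 7.

7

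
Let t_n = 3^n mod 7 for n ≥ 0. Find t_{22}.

Computing terms: t_0 = 1,  t_1 = 3,  t_2 = 2,  t_3 = 6,  t_4 = 4,  t_5 = 5,  t_6 = 1.
The sequence repeats with period 6.
(22 - 0) mod 6 = 4, so t_{22} = t_4 = 4.

4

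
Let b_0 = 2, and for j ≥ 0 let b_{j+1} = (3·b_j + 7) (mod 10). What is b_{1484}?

Computing terms: b_0 = 2; b_1 = 3; b_2 = 6; b_3 = 5; b_4 = 2.
Since b_4 = b_0 = 2, the sequence is periodic with period 4.
So b_{1484} = b_{0 + ((1484-0) mod 4)} = b_0 = 2.

2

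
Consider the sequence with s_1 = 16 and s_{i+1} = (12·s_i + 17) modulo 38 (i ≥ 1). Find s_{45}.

We have s_1 = 16; s_2 = 19; s_3 = 17; s_4 = 31; s_5 = 9; s_6 = 11; s_7 = 35; s_8 = 19.
Since s_8 = s_2 = 19, the sequence is eventually periodic: after a pre-period of length 1 it cycles with period 6.
For i ≥ 2, s_i depends only on (i - 2) mod 6. (45 - 2) mod 6 = 1, so s_{45} = s_3 = 17.

17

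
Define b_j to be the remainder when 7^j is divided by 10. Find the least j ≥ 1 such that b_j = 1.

We have b_0 = 1, b_1 = 7, b_2 = 9, b_3 = 3, b_4 = 1.
The sequence repeats with period 4.
The value 1 next appears (with j ≥ 1) at b_4.

4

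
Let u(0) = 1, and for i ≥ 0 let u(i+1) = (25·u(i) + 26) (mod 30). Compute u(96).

Computing terms: u(0) = 1,  u(1) = 21,  u(2) = 11,  u(3) = 1.
Since u(3) = u(0) = 1, the sequence is periodic with period 3.
(96 - 0) mod 3 = 0, so u(96) = u(0) = 1.

1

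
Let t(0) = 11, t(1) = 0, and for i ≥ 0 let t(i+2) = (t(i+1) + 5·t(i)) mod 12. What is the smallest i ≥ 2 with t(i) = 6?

4

Listing terms: t(0) = 11, t(1) = 0, t(2) = 7, t(3) = 7, t(4) = 6, t(5) = 5, t(6) = 11, t(7) = 0.
Since (t(6), t(7)) = (t(0), t(1)) = (11, 0) (two consecutive terms determine the rest), the sequence is periodic with period 6.
The value 6 first appears (with i ≥ 2) at t(4).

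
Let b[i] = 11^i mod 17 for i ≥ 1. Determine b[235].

12

b[1] = 11, b[2] = 2, b[3] = 5, b[4] = 4, b[5] = 10, b[6] = 8, b[7] = 3, b[8] = 16, b[9] = 6, b[10] = 15, b[11] = 12, b[12] = 13, b[13] = 7, b[14] = 9, b[15] = 14, b[16] = 1, b[17] = 11.
Since b[17] = b[1] = 11, the sequence is periodic with period 16.
(235 - 1) mod 16 = 10, so b[235] = b[11] = 12.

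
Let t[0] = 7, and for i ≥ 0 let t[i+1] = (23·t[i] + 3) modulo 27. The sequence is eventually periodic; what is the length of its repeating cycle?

Listing terms: t[0] = 7, t[1] = 2, t[2] = 22, t[3] = 23, t[4] = 19, t[5] = 8, t[6] = 25, t[7] = 11, t[8] = 13, t[9] = 5, t[10] = 10, t[11] = 17, t[12] = 16, t[13] = 20, t[14] = 4, t[15] = 14, t[16] = 1, t[17] = 26, t[18] = 7.
The sequence repeats with period 18.

18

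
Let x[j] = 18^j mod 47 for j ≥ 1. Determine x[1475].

We have x[1] = 18; x[2] = 42; x[3] = 4; x[4] = 25; x[5] = 27; x[6] = 16; x[7] = 6; x[8] = 14; x[9] = 17; x[10] = 24; x[11] = 9; x[12] = 21; x[13] = 2; x[14] = 36; x[15] = 37; x[16] = 8; x[17] = 3; x[18] = 7; x[19] = 32; x[20] = 12; x[21] = 28; x[22] = 34; x[23] = 1; x[24] = 18.
The sequence repeats with period 23.
So x[1475] = x[1 + ((1475-1) mod 23)] = x[3] = 4.

4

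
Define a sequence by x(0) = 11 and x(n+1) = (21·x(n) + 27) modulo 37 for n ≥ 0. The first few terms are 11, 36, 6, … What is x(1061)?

Computing terms: x(0) = 11; x(1) = 36; x(2) = 6; x(3) = 5; x(4) = 21; x(5) = 24; x(6) = 13; x(7) = 4; x(8) = 0; x(9) = 27; x(10) = 2; x(11) = 32; x(12) = 33; x(13) = 17; x(14) = 14; x(15) = 25; x(16) = 34; x(17) = 1; x(18) = 11.
The sequence repeats with period 18.
(1061 - 0) mod 18 = 17, so x(1061) = x(17) = 1.

1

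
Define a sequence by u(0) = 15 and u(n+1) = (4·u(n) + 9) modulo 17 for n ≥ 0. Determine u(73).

1

u(0) = 15,  u(1) = 1,  u(2) = 13,  u(3) = 10,  u(4) = 15.
Since u(4) = u(0) = 15, the sequence is periodic with period 4.
(73 - 0) mod 4 = 1, so u(73) = u(1) = 1.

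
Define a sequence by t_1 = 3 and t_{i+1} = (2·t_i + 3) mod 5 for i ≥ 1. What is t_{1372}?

t_1 = 3; t_2 = 4; t_3 = 1; t_4 = 0; t_5 = 3.
Since t_5 = t_1 = 3, the sequence is periodic with period 4.
So t_{1372} = t_{1 + ((1372-1) mod 4)} = t_4 = 0.

0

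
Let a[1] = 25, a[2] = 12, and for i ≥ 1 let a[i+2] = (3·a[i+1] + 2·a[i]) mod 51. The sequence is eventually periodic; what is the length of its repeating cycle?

We have a[1] = 25,  a[2] = 12,  a[3] = 35,  a[4] = 27,  a[5] = 49,  a[6] = 48,  a[7] = 38,  a[8] = 6,  a[9] = 43,  a[10] = 39,  a[11] = 50,  a[12] = 24,  a[13] = 19,  a[14] = 3,  a[15] = 47,  a[16] = 45,  a[17] = 25,  a[18] = 12.
The sequence repeats with period 16.

16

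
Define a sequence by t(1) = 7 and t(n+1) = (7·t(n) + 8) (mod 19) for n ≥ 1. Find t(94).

Listing terms: t(1) = 7; t(2) = 0; t(3) = 8; t(4) = 7.
The sequence repeats with period 3.
(94 - 1) mod 3 = 0, so t(94) = t(1) = 7.

7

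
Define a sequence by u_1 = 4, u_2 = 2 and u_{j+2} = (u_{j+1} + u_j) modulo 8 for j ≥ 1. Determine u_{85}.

4

Computing terms: u_1 = 4, u_2 = 2, u_3 = 6, u_4 = 0, u_5 = 6, u_6 = 6, u_7 = 4, u_8 = 2.
The sequence repeats with period 6.
So u_{85} = u_{1 + ((85-1) mod 6)} = u_1 = 4.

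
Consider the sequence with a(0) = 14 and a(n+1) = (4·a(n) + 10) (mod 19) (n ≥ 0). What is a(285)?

a(0) = 14; a(1) = 9; a(2) = 8; a(3) = 4; a(4) = 7; a(5) = 0; a(6) = 10; a(7) = 12; a(8) = 1; a(9) = 14.
The sequence repeats with period 9.
So a(285) = a(0 + ((285-0) mod 9)) = a(6) = 10.

10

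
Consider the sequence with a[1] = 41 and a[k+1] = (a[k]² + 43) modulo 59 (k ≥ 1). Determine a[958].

Computing terms: a[1] = 41; a[2] = 13; a[3] = 35; a[4] = 29; a[5] = 58; a[6] = 44; a[7] = 32; a[8] = 5; a[9] = 9; a[10] = 6; a[11] = 20; a[12] = 30; a[13] = 58.
Since a[13] = a[5] = 58, the sequence is eventually periodic: after a pre-period of length 4 it cycles with period 8.
For k ≥ 5, a[k] depends only on (k - 5) mod 8. (958 - 5) mod 8 = 1, so a[958] = a[6] = 44.

44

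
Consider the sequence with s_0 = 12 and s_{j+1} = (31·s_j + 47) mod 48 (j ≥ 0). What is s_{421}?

s_0 = 12; s_1 = 35; s_2 = 28; s_3 = 3; s_4 = 44; s_5 = 19; s_6 = 12.
Since s_6 = s_0 = 12, the sequence is periodic with period 6.
So s_{421} = s_{0 + ((421-0) mod 6)} = s_1 = 35.

35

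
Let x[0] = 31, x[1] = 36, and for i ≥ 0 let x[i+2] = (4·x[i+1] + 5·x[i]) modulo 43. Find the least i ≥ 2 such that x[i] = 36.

x[0] = 31, x[1] = 36, x[2] = 41, x[3] = 0, x[4] = 33, x[5] = 3, x[6] = 5, x[7] = 35, x[8] = 36, x[9] = 18, x[10] = 37, x[11] = 23, x[12] = 19, x[13] = 19, x[14] = 42, x[15] = 5, x[16] = 15, x[17] = 42, x[18] = 28, x[19] = 21, x[20] = 9, x[21] = 12, x[22] = 7, x[23] = 2, x[24] = 0, x[25] = 10, x[26] = 40, x[27] = 38, x[28] = 8, x[29] = 7, x[30] = 25, x[31] = 6, x[32] = 20, x[33] = 24, x[34] = 24, x[35] = 1, x[36] = 38, x[37] = 28, x[38] = 1, x[39] = 15, x[40] = 22, x[41] = 34, x[42] = 31, x[43] = 36.
The sequence repeats with period 42.
The value 36 first appears (with i ≥ 2) at x[8].

8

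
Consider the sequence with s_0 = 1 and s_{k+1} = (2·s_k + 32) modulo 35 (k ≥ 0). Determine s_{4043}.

2

Computing terms: s_0 = 1; s_1 = 34; s_2 = 30; s_3 = 22; s_4 = 6; s_5 = 9; s_6 = 15; s_7 = 27; s_8 = 16; s_9 = 29; s_{10} = 20; s_{11} = 2; s_{12} = 1.
The sequence repeats with period 12.
(4043 - 0) mod 12 = 11, so s_{4043} = s_{11} = 2.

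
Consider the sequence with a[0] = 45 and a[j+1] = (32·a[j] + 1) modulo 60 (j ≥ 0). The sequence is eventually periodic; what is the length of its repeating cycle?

4

a[0] = 45; a[1] = 1; a[2] = 33; a[3] = 37; a[4] = 45.
Since a[4] = a[0] = 45, the sequence is periodic with period 4.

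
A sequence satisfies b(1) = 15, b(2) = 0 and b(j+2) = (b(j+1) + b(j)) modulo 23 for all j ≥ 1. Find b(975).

22

Computing terms: b(1) = 15, b(2) = 0, b(3) = 15, b(4) = 15, b(5) = 7, b(6) = 22, b(7) = 6, b(8) = 5, b(9) = 11, b(10) = 16, b(11) = 4, b(12) = 20, b(13) = 1, b(14) = 21, b(15) = 22, b(16) = 20, b(17) = 19, b(18) = 16, b(19) = 12, b(20) = 5, b(21) = 17, b(22) = 22, b(23) = 16, b(24) = 15, b(25) = 8, b(26) = 0, b(27) = 8, b(28) = 8, b(29) = 16, b(30) = 1, b(31) = 17, b(32) = 18, b(33) = 12, b(34) = 7, b(35) = 19, b(36) = 3, b(37) = 22, b(38) = 2, b(39) = 1, b(40) = 3, b(41) = 4, b(42) = 7, b(43) = 11, b(44) = 18, b(45) = 6, b(46) = 1, b(47) = 7, b(48) = 8, b(49) = 15, b(50) = 0.
The sequence repeats with period 48.
(975 - 1) mod 48 = 14, so b(975) = b(15) = 22.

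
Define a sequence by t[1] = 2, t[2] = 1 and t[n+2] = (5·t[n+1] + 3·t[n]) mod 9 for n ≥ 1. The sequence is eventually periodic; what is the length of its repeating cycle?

6

t[1] = 2; t[2] = 1; t[3] = 2; t[4] = 4; t[5] = 8; t[6] = 7; t[7] = 5; t[8] = 1; t[9] = 2.
Since (t[8], t[9]) = (t[2], t[3]) = (1, 2) (two consecutive terms determine the rest), the sequence is eventually periodic: after a pre-period of length 1 it cycles with period 6.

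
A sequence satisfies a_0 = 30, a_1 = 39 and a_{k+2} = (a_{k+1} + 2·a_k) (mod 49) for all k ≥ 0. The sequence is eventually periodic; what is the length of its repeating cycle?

42

Computing terms: a_0 = 30,  a_1 = 39,  a_2 = 1,  a_3 = 30,  a_4 = 32,  a_5 = 43,  a_6 = 9,  a_7 = 46,  a_8 = 15,  a_9 = 9,  a_{10} = 39,  a_{11} = 8,  a_{12} = 37,  a_{13} = 4,  a_{14} = 29,  a_{15} = 37,  a_{16} = 46,  a_{17} = 22,  a_{18} = 16,  a_{19} = 11,  a_{20} = 43,  a_{21} = 16,  a_{22} = 4,  a_{23} = 36,  a_{24} = 44,  a_{25} = 18,  a_{26} = 8,  a_{27} = 44,  a_{28} = 11,  a_{29} = 1,  a_{30} = 23,  a_{31} = 25,  a_{32} = 22,  a_{33} = 23,  a_{34} = 18,  a_{35} = 15,  a_{36} = 2,  a_{37} = 32,  a_{38} = 36,  a_{39} = 2,  a_{40} = 25,  a_{41} = 29,  a_{42} = 30,  a_{43} = 39.
Since (a_{42}, a_{43}) = (a_0, a_1) = (30, 39) (two consecutive terms determine the rest), the sequence is periodic with period 42.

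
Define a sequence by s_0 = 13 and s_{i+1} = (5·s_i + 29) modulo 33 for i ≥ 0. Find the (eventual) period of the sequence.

We have s_0 = 13; s_1 = 28; s_2 = 4; s_3 = 16; s_4 = 10; s_5 = 13.
Since s_5 = s_0 = 13, the sequence is periodic with period 5.

5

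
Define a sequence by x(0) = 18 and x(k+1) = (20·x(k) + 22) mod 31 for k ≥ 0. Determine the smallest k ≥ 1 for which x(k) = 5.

2

Computing terms: x(0) = 18, x(1) = 10, x(2) = 5, x(3) = 29, x(4) = 13, x(5) = 3, x(6) = 20, x(7) = 19, x(8) = 30, x(9) = 2, x(10) = 0, x(11) = 22, x(12) = 28, x(13) = 24, x(14) = 6, x(15) = 18.
The sequence repeats with period 15.
The value 5 first appears (with k ≥ 1) at x(2).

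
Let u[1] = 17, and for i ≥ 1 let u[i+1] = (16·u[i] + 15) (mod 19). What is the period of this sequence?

9

Listing terms: u[1] = 17; u[2] = 2; u[3] = 9; u[4] = 7; u[5] = 13; u[6] = 14; u[7] = 11; u[8] = 1; u[9] = 12; u[10] = 17.
The sequence repeats with period 9.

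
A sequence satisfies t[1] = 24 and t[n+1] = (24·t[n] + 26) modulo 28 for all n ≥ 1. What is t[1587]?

Listing terms: t[1] = 24; t[2] = 14; t[3] = 26; t[4] = 6; t[5] = 2; t[6] = 18; t[7] = 10; t[8] = 14.
Since t[8] = t[2] = 14, the sequence is eventually periodic: after a pre-period of length 1 it cycles with period 6.
For n ≥ 2, t[n] depends only on (n - 2) mod 6. (1587 - 2) mod 6 = 1, so t[1587] = t[3] = 26.

26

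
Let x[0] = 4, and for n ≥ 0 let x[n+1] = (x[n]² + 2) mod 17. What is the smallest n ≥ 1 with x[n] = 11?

3

x[0] = 4,  x[1] = 1,  x[2] = 3,  x[3] = 11,  x[4] = 4.
Since x[4] = x[0] = 4, the sequence is periodic with period 4.
The value 11 first appears (with n ≥ 1) at x[3].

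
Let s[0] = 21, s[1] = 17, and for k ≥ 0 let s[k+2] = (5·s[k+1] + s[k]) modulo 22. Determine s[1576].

Computing terms: s[0] = 21,  s[1] = 17,  s[2] = 18,  s[3] = 19,  s[4] = 3,  s[5] = 12,  s[6] = 19,  s[7] = 19,  s[8] = 4,  s[9] = 17,  s[10] = 1,  s[11] = 0,  s[12] = 1,  s[13] = 5,  s[14] = 4,  s[15] = 3,  s[16] = 19,  s[17] = 10,  s[18] = 3,  s[19] = 3,  s[20] = 18,  s[21] = 5,  s[22] = 21,  s[23] = 0,  s[24] = 21,  s[25] = 17.
The sequence repeats with period 24.
So s[1576] = s[0 + ((1576-0) mod 24)] = s[16] = 19.

19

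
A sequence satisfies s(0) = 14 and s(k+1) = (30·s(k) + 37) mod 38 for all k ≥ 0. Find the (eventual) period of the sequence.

3

Listing terms: s(0) = 14; s(1) = 1; s(2) = 29; s(3) = 33; s(4) = 1.
Since s(4) = s(1) = 1, the sequence is eventually periodic: after a pre-period of length 1 it cycles with period 3.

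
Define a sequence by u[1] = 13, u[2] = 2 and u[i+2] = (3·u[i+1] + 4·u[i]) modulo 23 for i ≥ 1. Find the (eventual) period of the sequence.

22

Listing terms: u[1] = 13, u[2] = 2, u[3] = 12, u[4] = 21, u[5] = 19, u[6] = 3, u[7] = 16, u[8] = 14, u[9] = 14, u[10] = 6, u[11] = 5, u[12] = 16, u[13] = 22, u[14] = 15, u[15] = 18, u[16] = 22, u[17] = 0, u[18] = 19, u[19] = 11, u[20] = 17, u[21] = 3, u[22] = 8, u[23] = 13, u[24] = 2.
Since (u[23], u[24]) = (u[1], u[2]) = (13, 2) (two consecutive terms determine the rest), the sequence is periodic with period 22.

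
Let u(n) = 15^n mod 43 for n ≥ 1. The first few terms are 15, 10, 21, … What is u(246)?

We have u(1) = 15, u(2) = 10, u(3) = 21, u(4) = 14, u(5) = 38, u(6) = 11, u(7) = 36, u(8) = 24, u(9) = 16, u(10) = 25, u(11) = 31, u(12) = 35, u(13) = 9, u(14) = 6, u(15) = 4, u(16) = 17, u(17) = 40, u(18) = 41, u(19) = 13, u(20) = 23, u(21) = 1, u(22) = 15.
Since u(22) = u(1) = 15, the sequence is periodic with period 21.
(246 - 1) mod 21 = 14, so u(246) = u(15) = 4.

4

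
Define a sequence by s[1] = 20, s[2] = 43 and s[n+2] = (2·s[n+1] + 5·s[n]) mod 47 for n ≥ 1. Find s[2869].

46

We have s[1] = 20; s[2] = 43; s[3] = 45; s[4] = 23; s[5] = 36; s[6] = 46; s[7] = 37; s[8] = 22; s[9] = 41; s[10] = 4; s[11] = 25; s[12] = 23; s[13] = 30; s[14] = 34; s[15] = 30; s[16] = 42; s[17] = 46; s[18] = 20; s[19] = 35; s[20] = 29; s[21] = 45; s[22] = 0; s[23] = 37; s[24] = 27; s[25] = 4; s[26] = 2; s[27] = 24; s[28] = 11; s[29] = 1; s[30] = 10; s[31] = 25; s[32] = 6; s[33] = 43; s[34] = 22; s[35] = 24; s[36] = 17; s[37] = 13; s[38] = 17; s[39] = 5; s[40] = 1; s[41] = 27; s[42] = 12; s[43] = 18; s[44] = 2; s[45] = 0; s[46] = 10; s[47] = 20; s[48] = 43.
Since (s[47], s[48]) = (s[1], s[2]) = (20, 43) (two consecutive terms determine the rest), the sequence is periodic with period 46.
So s[2869] = s[1 + ((2869-1) mod 46)] = s[17] = 46.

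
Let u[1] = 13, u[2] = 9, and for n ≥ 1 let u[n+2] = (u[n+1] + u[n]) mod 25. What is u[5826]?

9

u[1] = 13; u[2] = 9; u[3] = 22; u[4] = 6; u[5] = 3; u[6] = 9; u[7] = 12; u[8] = 21; u[9] = 8; u[10] = 4; u[11] = 12; u[12] = 16; u[13] = 3; u[14] = 19; u[15] = 22; u[16] = 16; u[17] = 13; u[18] = 4; u[19] = 17; u[20] = 21; u[21] = 13; u[22] = 9.
Since (u[21], u[22]) = (u[1], u[2]) = (13, 9) (two consecutive terms determine the rest), the sequence is periodic with period 20.
So u[5826] = u[1 + ((5826-1) mod 20)] = u[6] = 9.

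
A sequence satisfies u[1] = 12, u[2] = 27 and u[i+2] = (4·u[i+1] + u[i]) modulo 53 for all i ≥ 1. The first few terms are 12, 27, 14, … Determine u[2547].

6

u[1] = 12, u[2] = 27, u[3] = 14, u[4] = 30, u[5] = 28, u[6] = 36, u[7] = 13, u[8] = 35, u[9] = 47, u[10] = 11, u[11] = 38, u[12] = 4, u[13] = 1, u[14] = 8, u[15] = 33, u[16] = 34, u[17] = 10, u[18] = 21, u[19] = 41, u[20] = 26, u[21] = 39, u[22] = 23, u[23] = 25, u[24] = 17, u[25] = 40, u[26] = 18, u[27] = 6, u[28] = 42, u[29] = 15, u[30] = 49, u[31] = 52, u[32] = 45, u[33] = 20, u[34] = 19, u[35] = 43, u[36] = 32, u[37] = 12, u[38] = 27.
The sequence repeats with period 36.
So u[2547] = u[1 + ((2547-1) mod 36)] = u[27] = 6.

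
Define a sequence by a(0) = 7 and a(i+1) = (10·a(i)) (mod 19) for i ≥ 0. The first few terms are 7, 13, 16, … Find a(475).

10

a(0) = 7; a(1) = 13; a(2) = 16; a(3) = 8; a(4) = 4; a(5) = 2; a(6) = 1; a(7) = 10; a(8) = 5; a(9) = 12; a(10) = 6; a(11) = 3; a(12) = 11; a(13) = 15; a(14) = 17; a(15) = 18; a(16) = 9; a(17) = 14; a(18) = 7.
Since a(18) = a(0) = 7, the sequence is periodic with period 18.
(475 - 0) mod 18 = 7, so a(475) = a(7) = 10.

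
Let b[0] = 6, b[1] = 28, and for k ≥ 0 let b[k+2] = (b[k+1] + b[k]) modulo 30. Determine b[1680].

6

Listing terms: b[0] = 6, b[1] = 28, b[2] = 4, b[3] = 2, b[4] = 6, b[5] = 8, b[6] = 14, b[7] = 22, b[8] = 6, b[9] = 28.
The sequence repeats with period 8.
So b[1680] = b[0 + ((1680-0) mod 8)] = b[0] = 6.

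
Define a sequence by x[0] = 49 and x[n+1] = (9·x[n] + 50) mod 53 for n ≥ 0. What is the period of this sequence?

Computing terms: x[0] = 49,  x[1] = 14,  x[2] = 17,  x[3] = 44,  x[4] = 22,  x[5] = 36,  x[6] = 3,  x[7] = 24,  x[8] = 1,  x[9] = 6,  x[10] = 51,  x[11] = 32,  x[12] = 20,  x[13] = 18,  x[14] = 0,  x[15] = 50,  x[16] = 23,  x[17] = 45,  x[18] = 31,  x[19] = 11,  x[20] = 43,  x[21] = 13,  x[22] = 8,  x[23] = 16,  x[24] = 35,  x[25] = 47,  x[26] = 49.
Since x[26] = x[0] = 49, the sequence is periodic with period 26.

26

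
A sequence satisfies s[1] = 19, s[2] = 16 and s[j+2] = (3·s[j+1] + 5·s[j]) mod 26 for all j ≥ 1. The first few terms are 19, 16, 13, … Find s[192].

23

s[1] = 19, s[2] = 16, s[3] = 13, s[4] = 15, s[5] = 6, s[6] = 15, s[7] = 23, s[8] = 14, s[9] = 1, s[10] = 21, s[11] = 16, s[12] = 23, s[13] = 19, s[14] = 16.
The sequence repeats with period 12.
So s[192] = s[1 + ((192-1) mod 12)] = s[12] = 23.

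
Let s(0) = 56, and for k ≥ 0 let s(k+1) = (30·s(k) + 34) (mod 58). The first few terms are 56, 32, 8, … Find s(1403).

Computing terms: s(0) = 56, s(1) = 32, s(2) = 8, s(3) = 42, s(4) = 18, s(5) = 52, s(6) = 28, s(7) = 4, s(8) = 38, s(9) = 14, s(10) = 48, s(11) = 24, s(12) = 0, s(13) = 34, s(14) = 10, s(15) = 44, s(16) = 20, s(17) = 54, s(18) = 30, s(19) = 6, s(20) = 40, s(21) = 16, s(22) = 50, s(23) = 26, s(24) = 2, s(25) = 36, s(26) = 12, s(27) = 46, s(28) = 22, s(29) = 56.
The sequence repeats with period 29.
(1403 - 0) mod 29 = 11, so s(1403) = s(11) = 24.

24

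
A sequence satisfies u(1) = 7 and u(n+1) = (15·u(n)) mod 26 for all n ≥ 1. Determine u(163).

19

Listing terms: u(1) = 7, u(2) = 1, u(3) = 15, u(4) = 17, u(5) = 21, u(6) = 3, u(7) = 19, u(8) = 25, u(9) = 11, u(10) = 9, u(11) = 5, u(12) = 23, u(13) = 7.
The sequence repeats with period 12.
(163 - 1) mod 12 = 6, so u(163) = u(7) = 19.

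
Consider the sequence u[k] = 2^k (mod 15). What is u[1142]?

4

u[0] = 1, u[1] = 2, u[2] = 4, u[3] = 8, u[4] = 1.
The sequence repeats with period 4.
(1142 - 0) mod 4 = 2, so u[1142] = u[2] = 4.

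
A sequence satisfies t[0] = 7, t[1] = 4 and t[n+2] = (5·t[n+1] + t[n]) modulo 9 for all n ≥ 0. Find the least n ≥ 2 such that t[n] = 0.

We have t[0] = 7, t[1] = 4, t[2] = 0, t[3] = 4, t[4] = 2, t[5] = 5, t[6] = 0, t[7] = 5, t[8] = 7, t[9] = 4.
Since (t[8], t[9]) = (t[0], t[1]) = (7, 4) (two consecutive terms determine the rest), the sequence is periodic with period 8.
The value 0 first appears (with n ≥ 2) at t[2].

2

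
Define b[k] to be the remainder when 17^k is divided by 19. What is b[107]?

9

b[0] = 1, b[1] = 17, b[2] = 4, b[3] = 11, b[4] = 16, b[5] = 6, b[6] = 7, b[7] = 5, b[8] = 9, b[9] = 1.
Since b[9] = b[0] = 1, the sequence is periodic with period 9.
(107 - 0) mod 9 = 8, so b[107] = b[8] = 9.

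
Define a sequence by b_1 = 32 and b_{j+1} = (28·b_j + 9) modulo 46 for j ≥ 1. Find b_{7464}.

33

Listing terms: b_1 = 32, b_2 = 31, b_3 = 3, b_4 = 1, b_5 = 37, b_6 = 33, b_7 = 13, b_8 = 5, b_9 = 11, b_{10} = 41, b_{11} = 7, b_{12} = 21, b_{13} = 45, b_{14} = 27, b_{15} = 29, b_{16} = 39, b_{17} = 43, b_{18} = 17, b_{19} = 25, b_{20} = 19, b_{21} = 35, b_{22} = 23, b_{23} = 9, b_{24} = 31.
Since b_{24} = b_2 = 31, the sequence is eventually periodic: after a pre-period of length 1 it cycles with period 22.
For j ≥ 2, b_j depends only on (j - 2) mod 22. (7464 - 2) mod 22 = 4, so b_{7464} = b_6 = 33.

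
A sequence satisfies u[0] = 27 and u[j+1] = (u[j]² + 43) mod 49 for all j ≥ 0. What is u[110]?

We have u[0] = 27, u[1] = 37, u[2] = 40, u[3] = 26, u[4] = 33, u[5] = 5, u[6] = 19, u[7] = 12, u[8] = 40.
Since u[8] = u[2] = 40, the sequence is eventually periodic: after a pre-period of length 2 it cycles with period 6.
For j ≥ 2, u[j] depends only on (j - 2) mod 6. (110 - 2) mod 6 = 0, so u[110] = u[2] = 40.

40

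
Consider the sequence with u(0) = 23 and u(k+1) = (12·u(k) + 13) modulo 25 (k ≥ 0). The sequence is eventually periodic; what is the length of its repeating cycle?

20

We have u(0) = 23,  u(1) = 14,  u(2) = 6,  u(3) = 10,  u(4) = 8,  u(5) = 9,  u(6) = 21,  u(7) = 15,  u(8) = 18,  u(9) = 4,  u(10) = 11,  u(11) = 20,  u(12) = 3,  u(13) = 24,  u(14) = 1,  u(15) = 0,  u(16) = 13,  u(17) = 19,  u(18) = 16,  u(19) = 5,  u(20) = 23.
The sequence repeats with period 20.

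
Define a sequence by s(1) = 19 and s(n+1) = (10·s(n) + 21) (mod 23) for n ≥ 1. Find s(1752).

11

Computing terms: s(1) = 19, s(2) = 4, s(3) = 15, s(4) = 10, s(5) = 6, s(6) = 12, s(7) = 3, s(8) = 5, s(9) = 2, s(10) = 18, s(11) = 17, s(12) = 7, s(13) = 22, s(14) = 11, s(15) = 16, s(16) = 20, s(17) = 14, s(18) = 0, s(19) = 21, s(20) = 1, s(21) = 8, s(22) = 9, s(23) = 19.
Since s(23) = s(1) = 19, the sequence is periodic with period 22.
So s(1752) = s(1 + ((1752-1) mod 22)) = s(14) = 11.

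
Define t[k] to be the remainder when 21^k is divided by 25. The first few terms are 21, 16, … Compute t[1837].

16

Computing terms: t[1] = 21,  t[2] = 16,  t[3] = 11,  t[4] = 6,  t[5] = 1,  t[6] = 21.
The sequence repeats with period 5.
(1837 - 1) mod 5 = 1, so t[1837] = t[2] = 16.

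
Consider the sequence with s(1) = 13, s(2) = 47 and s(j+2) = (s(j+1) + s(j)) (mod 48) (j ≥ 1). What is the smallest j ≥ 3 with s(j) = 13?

We have s(1) = 13; s(2) = 47; s(3) = 12; s(4) = 11; s(5) = 23; s(6) = 34; s(7) = 9; s(8) = 43; s(9) = 4; s(10) = 47; s(11) = 3; s(12) = 2; s(13) = 5; s(14) = 7; s(15) = 12; s(16) = 19; s(17) = 31; s(18) = 2; s(19) = 33; s(20) = 35; s(21) = 20; s(22) = 7; s(23) = 27; s(24) = 34; s(25) = 13; s(26) = 47.
Since (s(25), s(26)) = (s(1), s(2)) = (13, 47) (two consecutive terms determine the rest), the sequence is periodic with period 24.
The value 13 next appears (with j ≥ 3) at s(25).

25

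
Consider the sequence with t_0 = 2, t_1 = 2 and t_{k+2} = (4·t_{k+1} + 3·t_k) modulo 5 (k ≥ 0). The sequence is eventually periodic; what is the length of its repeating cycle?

24

t_0 = 2,  t_1 = 2,  t_2 = 4,  t_3 = 2,  t_4 = 0,  t_5 = 1,  t_6 = 4,  t_7 = 4,  t_8 = 3,  t_9 = 4,  t_{10} = 0,  t_{11} = 2,  t_{12} = 3,  t_{13} = 3,  t_{14} = 1,  t_{15} = 3,  t_{16} = 0,  t_{17} = 4,  t_{18} = 1,  t_{19} = 1,  t_{20} = 2,  t_{21} = 1,  t_{22} = 0,  t_{23} = 3,  t_{24} = 2,  t_{25} = 2.
The sequence repeats with period 24.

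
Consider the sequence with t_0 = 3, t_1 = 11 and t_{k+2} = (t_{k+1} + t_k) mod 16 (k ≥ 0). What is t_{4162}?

We have t_0 = 3, t_1 = 11, t_2 = 14, t_3 = 9, t_4 = 7, t_5 = 0, t_6 = 7, t_7 = 7, t_8 = 14, t_9 = 5, t_{10} = 3, t_{11} = 8, t_{12} = 11, t_{13} = 3, t_{14} = 14, t_{15} = 1, t_{16} = 15, t_{17} = 0, t_{18} = 15, t_{19} = 15, t_{20} = 14, t_{21} = 13, t_{22} = 11, t_{23} = 8, t_{24} = 3, t_{25} = 11.
Since (t_{24}, t_{25}) = (t_0, t_1) = (3, 11) (two consecutive terms determine the rest), the sequence is periodic with period 24.
So t_{4162} = t_{0 + ((4162-0) mod 24)} = t_{10} = 3.

3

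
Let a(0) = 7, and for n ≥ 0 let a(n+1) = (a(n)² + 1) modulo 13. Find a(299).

0

Listing terms: a(0) = 7,  a(1) = 11,  a(2) = 5,  a(3) = 0,  a(4) = 1,  a(5) = 2,  a(6) = 5.
Since a(6) = a(2) = 5, the sequence is eventually periodic: after a pre-period of length 2 it cycles with period 4.
For n ≥ 2, a(n) depends only on (n - 2) mod 4. (299 - 2) mod 4 = 1, so a(299) = a(3) = 0.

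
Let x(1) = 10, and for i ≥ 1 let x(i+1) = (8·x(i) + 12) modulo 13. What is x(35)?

x(1) = 10,  x(2) = 1,  x(3) = 7,  x(4) = 3,  x(5) = 10.
The sequence repeats with period 4.
So x(35) = x(1 + ((35-1) mod 4)) = x(3) = 7.

7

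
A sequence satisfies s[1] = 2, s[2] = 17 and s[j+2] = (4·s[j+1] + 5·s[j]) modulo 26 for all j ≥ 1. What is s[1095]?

s[1] = 2; s[2] = 17; s[3] = 0; s[4] = 7; s[5] = 2; s[6] = 17.
The sequence repeats with period 4.
(1095 - 1) mod 4 = 2, so s[1095] = s[3] = 0.

0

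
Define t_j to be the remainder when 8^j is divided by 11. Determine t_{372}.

9

Listing terms: t_1 = 8,  t_2 = 9,  t_3 = 6,  t_4 = 4,  t_5 = 10,  t_6 = 3,  t_7 = 2,  t_8 = 5,  t_9 = 7,  t_{10} = 1,  t_{11} = 8.
The sequence repeats with period 10.
(372 - 1) mod 10 = 1, so t_{372} = t_2 = 9.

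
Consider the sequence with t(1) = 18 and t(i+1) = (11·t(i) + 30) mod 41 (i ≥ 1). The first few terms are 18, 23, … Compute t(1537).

2

t(1) = 18,  t(2) = 23,  t(3) = 37,  t(4) = 27,  t(5) = 40,  t(6) = 19,  t(7) = 34,  t(8) = 35,  t(9) = 5,  t(10) = 3,  t(11) = 22,  t(12) = 26,  t(13) = 29,  t(14) = 21,  t(15) = 15,  t(16) = 31,  t(17) = 2,  t(18) = 11,  t(19) = 28,  t(20) = 10,  t(21) = 17,  t(22) = 12,  t(23) = 39,  t(24) = 8,  t(25) = 36,  t(26) = 16,  t(27) = 1,  t(28) = 0,  t(29) = 30,  t(30) = 32,  t(31) = 13,  t(32) = 9,  t(33) = 6,  t(34) = 14,  t(35) = 20,  t(36) = 4,  t(37) = 33,  t(38) = 24,  t(39) = 7,  t(40) = 25,  t(41) = 18.
Since t(41) = t(1) = 18, the sequence is periodic with period 40.
(1537 - 1) mod 40 = 16, so t(1537) = t(17) = 2.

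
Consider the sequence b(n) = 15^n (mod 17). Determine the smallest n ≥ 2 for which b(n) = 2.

Listing terms: b(1) = 15; b(2) = 4; b(3) = 9; b(4) = 16; b(5) = 2; b(6) = 13; b(7) = 8; b(8) = 1; b(9) = 15.
The sequence repeats with period 8.
The value 2 first appears (with n ≥ 2) at b(5).

5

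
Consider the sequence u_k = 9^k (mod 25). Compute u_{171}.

9

We have u_1 = 9,  u_2 = 6,  u_3 = 4,  u_4 = 11,  u_5 = 24,  u_6 = 16,  u_7 = 19,  u_8 = 21,  u_9 = 14,  u_{10} = 1,  u_{11} = 9.
Since u_{11} = u_1 = 9, the sequence is periodic with period 10.
So u_{171} = u_{1 + ((171-1) mod 10)} = u_1 = 9.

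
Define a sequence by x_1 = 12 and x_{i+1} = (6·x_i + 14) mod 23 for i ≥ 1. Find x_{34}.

We have x_1 = 12,  x_2 = 17,  x_3 = 1,  x_4 = 20,  x_5 = 19,  x_6 = 13,  x_7 = 0,  x_8 = 14,  x_9 = 6,  x_{10} = 4,  x_{11} = 15,  x_{12} = 12.
The sequence repeats with period 11.
(34 - 1) mod 11 = 0, so x_{34} = x_1 = 12.

12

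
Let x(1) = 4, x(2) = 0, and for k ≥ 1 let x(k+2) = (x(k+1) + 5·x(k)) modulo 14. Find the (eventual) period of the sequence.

21

We have x(1) = 4; x(2) = 0; x(3) = 6; x(4) = 6; x(5) = 8; x(6) = 10; x(7) = 8; x(8) = 2; x(9) = 0; x(10) = 10; x(11) = 10; x(12) = 4; x(13) = 12; x(14) = 4; x(15) = 8; x(16) = 0; x(17) = 12; x(18) = 12; x(19) = 2; x(20) = 6; x(21) = 2; x(22) = 4; x(23) = 0.
Since (x(22), x(23)) = (x(1), x(2)) = (4, 0) (two consecutive terms determine the rest), the sequence is periodic with period 21.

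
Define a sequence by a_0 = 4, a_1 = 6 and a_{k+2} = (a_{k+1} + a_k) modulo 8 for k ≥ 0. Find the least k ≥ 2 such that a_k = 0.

We have a_0 = 4, a_1 = 6, a_2 = 2, a_3 = 0, a_4 = 2, a_5 = 2, a_6 = 4, a_7 = 6.
The sequence repeats with period 6.
The value 0 first appears (with k ≥ 2) at a_3.

3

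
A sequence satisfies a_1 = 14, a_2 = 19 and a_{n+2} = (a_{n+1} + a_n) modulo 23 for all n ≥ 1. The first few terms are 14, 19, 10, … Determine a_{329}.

8

Listing terms: a_1 = 14,  a_2 = 19,  a_3 = 10,  a_4 = 6,  a_5 = 16,  a_6 = 22,  a_7 = 15,  a_8 = 14,  a_9 = 6,  a_{10} = 20,  a_{11} = 3,  a_{12} = 0,  a_{13} = 3,  a_{14} = 3,  a_{15} = 6,  a_{16} = 9,  a_{17} = 15,  a_{18} = 1,  a_{19} = 16,  a_{20} = 17,  a_{21} = 10,  a_{22} = 4,  a_{23} = 14,  a_{24} = 18,  a_{25} = 9,  a_{26} = 4,  a_{27} = 13,  a_{28} = 17,  a_{29} = 7,  a_{30} = 1,  a_{31} = 8,  a_{32} = 9,  a_{33} = 17,  a_{34} = 3,  a_{35} = 20,  a_{36} = 0,  a_{37} = 20,  a_{38} = 20,  a_{39} = 17,  a_{40} = 14,  a_{41} = 8,  a_{42} = 22,  a_{43} = 7,  a_{44} = 6,  a_{45} = 13,  a_{46} = 19,  a_{47} = 9,  a_{48} = 5,  a_{49} = 14,  a_{50} = 19.
The sequence repeats with period 48.
(329 - 1) mod 48 = 40, so a_{329} = a_{41} = 8.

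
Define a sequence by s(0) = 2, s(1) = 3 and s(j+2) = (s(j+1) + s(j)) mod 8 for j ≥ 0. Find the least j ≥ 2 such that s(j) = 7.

7

s(0) = 2; s(1) = 3; s(2) = 5; s(3) = 0; s(4) = 5; s(5) = 5; s(6) = 2; s(7) = 7; s(8) = 1; s(9) = 0; s(10) = 1; s(11) = 1; s(12) = 2; s(13) = 3.
The sequence repeats with period 12.
The value 7 first appears (with j ≥ 2) at s(7).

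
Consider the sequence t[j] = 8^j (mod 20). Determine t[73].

We have t[1] = 8, t[2] = 4, t[3] = 12, t[4] = 16, t[5] = 8.
Since t[5] = t[1] = 8, the sequence is periodic with period 4.
(73 - 1) mod 4 = 0, so t[73] = t[1] = 8.

8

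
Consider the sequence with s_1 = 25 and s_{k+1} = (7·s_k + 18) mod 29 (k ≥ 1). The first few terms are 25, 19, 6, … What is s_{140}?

1

Computing terms: s_1 = 25, s_2 = 19, s_3 = 6, s_4 = 2, s_5 = 3, s_6 = 10, s_7 = 1, s_8 = 25.
Since s_8 = s_1 = 25, the sequence is periodic with period 7.
(140 - 1) mod 7 = 6, so s_{140} = s_7 = 1.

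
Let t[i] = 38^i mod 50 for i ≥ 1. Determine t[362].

44

t[1] = 38,  t[2] = 44,  t[3] = 22,  t[4] = 36,  t[5] = 18,  t[6] = 34,  t[7] = 42,  t[8] = 46,  t[9] = 48,  t[10] = 24,  t[11] = 12,  t[12] = 6,  t[13] = 28,  t[14] = 14,  t[15] = 32,  t[16] = 16,  t[17] = 8,  t[18] = 4,  t[19] = 2,  t[20] = 26,  t[21] = 38.
Since t[21] = t[1] = 38, the sequence is periodic with period 20.
So t[362] = t[1 + ((362-1) mod 20)] = t[2] = 44.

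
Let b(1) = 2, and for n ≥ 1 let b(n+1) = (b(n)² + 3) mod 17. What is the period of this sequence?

4

Listing terms: b(1) = 2; b(2) = 7; b(3) = 1; b(4) = 4; b(5) = 2.
Since b(5) = b(1) = 2, the sequence is periodic with period 4.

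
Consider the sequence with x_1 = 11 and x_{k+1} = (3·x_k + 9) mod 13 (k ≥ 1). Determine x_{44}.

Listing terms: x_1 = 11, x_2 = 3, x_3 = 5, x_4 = 11.
The sequence repeats with period 3.
So x_{44} = x_{1 + ((44-1) mod 3)} = x_2 = 3.

3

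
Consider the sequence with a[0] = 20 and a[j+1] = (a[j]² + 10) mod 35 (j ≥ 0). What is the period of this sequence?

3

Computing terms: a[0] = 20,  a[1] = 25,  a[2] = 5,  a[3] = 0,  a[4] = 10,  a[5] = 5.
Since a[5] = a[2] = 5, the sequence is eventually periodic: after a pre-period of length 2 it cycles with period 3.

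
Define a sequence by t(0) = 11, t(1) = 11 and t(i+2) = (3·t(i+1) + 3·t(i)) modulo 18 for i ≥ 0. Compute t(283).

9

t(0) = 11, t(1) = 11, t(2) = 12, t(3) = 15, t(4) = 9, t(5) = 0, t(6) = 9, t(7) = 9, t(8) = 0.
Since (t(7), t(8)) = (t(4), t(5)) = (9, 0) (two consecutive terms determine the rest), the sequence is eventually periodic: after a pre-period of length 4 it cycles with period 3.
For i ≥ 4, t(i) depends only on (i - 4) mod 3. (283 - 4) mod 3 = 0, so t(283) = t(4) = 9.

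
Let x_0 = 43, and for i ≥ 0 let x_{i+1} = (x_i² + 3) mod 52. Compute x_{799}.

x_0 = 43, x_1 = 32, x_2 = 39, x_3 = 16, x_4 = 51, x_5 = 4, x_6 = 19, x_7 = 0, x_8 = 3, x_9 = 12, x_{10} = 43.
The sequence repeats with period 10.
So x_{799} = x_{0 + ((799-0) mod 10)} = x_9 = 12.

12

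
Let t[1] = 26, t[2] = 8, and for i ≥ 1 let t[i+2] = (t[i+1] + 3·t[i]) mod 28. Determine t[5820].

6

We have t[1] = 26, t[2] = 8, t[3] = 2, t[4] = 26, t[5] = 4, t[6] = 26, t[7] = 10, t[8] = 4, t[9] = 6, t[10] = 18, t[11] = 8, t[12] = 6, t[13] = 2, t[14] = 20, t[15] = 26, t[16] = 2, t[17] = 24, t[18] = 2, t[19] = 18, t[20] = 24, t[21] = 22, t[22] = 10, t[23] = 20, t[24] = 22, t[25] = 26, t[26] = 8.
Since (t[25], t[26]) = (t[1], t[2]) = (26, 8) (two consecutive terms determine the rest), the sequence is periodic with period 24.
So t[5820] = t[1 + ((5820-1) mod 24)] = t[12] = 6.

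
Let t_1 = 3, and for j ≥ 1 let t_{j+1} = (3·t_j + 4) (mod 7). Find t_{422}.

6

We have t_1 = 3; t_2 = 6; t_3 = 1; t_4 = 0; t_5 = 4; t_6 = 2; t_7 = 3.
Since t_7 = t_1 = 3, the sequence is periodic with period 6.
So t_{422} = t_{1 + ((422-1) mod 6)} = t_2 = 6.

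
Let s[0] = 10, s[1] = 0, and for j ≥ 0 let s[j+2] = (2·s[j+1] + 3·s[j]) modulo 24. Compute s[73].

We have s[0] = 10; s[1] = 0; s[2] = 6; s[3] = 12; s[4] = 18; s[5] = 0; s[6] = 6.
Since (s[5], s[6]) = (s[1], s[2]) = (0, 6) (two consecutive terms determine the rest), the sequence is eventually periodic: after a pre-period of length 1 it cycles with period 4.
For j ≥ 1, s[j] depends only on (j - 1) mod 4. (73 - 1) mod 4 = 0, so s[73] = s[1] = 0.

0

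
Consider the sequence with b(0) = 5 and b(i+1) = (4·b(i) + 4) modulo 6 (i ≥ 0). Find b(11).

Computing terms: b(0) = 5, b(1) = 0, b(2) = 4, b(3) = 2, b(4) = 0.
Since b(4) = b(1) = 0, the sequence is eventually periodic: after a pre-period of length 1 it cycles with period 3.
For i ≥ 1, b(i) depends only on (i - 1) mod 3. (11 - 1) mod 3 = 1, so b(11) = b(2) = 4.

4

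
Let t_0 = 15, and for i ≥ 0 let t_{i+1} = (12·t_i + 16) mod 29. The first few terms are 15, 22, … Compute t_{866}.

t_0 = 15,  t_1 = 22,  t_2 = 19,  t_3 = 12,  t_4 = 15.
The sequence repeats with period 4.
(866 - 0) mod 4 = 2, so t_{866} = t_2 = 19.

19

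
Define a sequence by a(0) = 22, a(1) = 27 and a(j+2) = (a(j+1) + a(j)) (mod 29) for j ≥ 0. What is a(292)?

17

Computing terms: a(0) = 22,  a(1) = 27,  a(2) = 20,  a(3) = 18,  a(4) = 9,  a(5) = 27,  a(6) = 7,  a(7) = 5,  a(8) = 12,  a(9) = 17,  a(10) = 0,  a(11) = 17,  a(12) = 17,  a(13) = 5,  a(14) = 22,  a(15) = 27.
Since (a(14), a(15)) = (a(0), a(1)) = (22, 27) (two consecutive terms determine the rest), the sequence is periodic with period 14.
(292 - 0) mod 14 = 12, so a(292) = a(12) = 17.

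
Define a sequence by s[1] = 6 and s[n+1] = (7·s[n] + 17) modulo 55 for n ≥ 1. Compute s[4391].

50

We have s[1] = 6,  s[2] = 4,  s[3] = 45,  s[4] = 2,  s[5] = 31,  s[6] = 14,  s[7] = 5,  s[8] = 52,  s[9] = 51,  s[10] = 44,  s[11] = 50,  s[12] = 37,  s[13] = 1,  s[14] = 24,  s[15] = 20,  s[16] = 47,  s[17] = 16,  s[18] = 19,  s[19] = 40,  s[20] = 22,  s[21] = 6.
Since s[21] = s[1] = 6, the sequence is periodic with period 20.
So s[4391] = s[1 + ((4391-1) mod 20)] = s[11] = 50.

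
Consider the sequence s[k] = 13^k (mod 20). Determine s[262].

Computing terms: s[1] = 13; s[2] = 9; s[3] = 17; s[4] = 1; s[5] = 13.
Since s[5] = s[1] = 13, the sequence is periodic with period 4.
(262 - 1) mod 4 = 1, so s[262] = s[2] = 9.

9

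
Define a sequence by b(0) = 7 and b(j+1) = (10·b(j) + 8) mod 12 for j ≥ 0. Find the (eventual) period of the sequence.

3

We have b(0) = 7; b(1) = 6; b(2) = 8; b(3) = 4; b(4) = 0; b(5) = 8.
Since b(5) = b(2) = 8, the sequence is eventually periodic: after a pre-period of length 2 it cycles with period 3.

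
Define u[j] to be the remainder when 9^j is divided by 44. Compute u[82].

u[0] = 1; u[1] = 9; u[2] = 37; u[3] = 25; u[4] = 5; u[5] = 1.
Since u[5] = u[0] = 1, the sequence is periodic with period 5.
So u[82] = u[0 + ((82-0) mod 5)] = u[2] = 37.

37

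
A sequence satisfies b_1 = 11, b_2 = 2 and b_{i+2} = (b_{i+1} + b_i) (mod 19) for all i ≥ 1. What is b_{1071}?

b_1 = 11, b_2 = 2, b_3 = 13, b_4 = 15, b_5 = 9, b_6 = 5, b_7 = 14, b_8 = 0, b_9 = 14, b_{10} = 14, b_{11} = 9, b_{12} = 4, b_{13} = 13, b_{14} = 17, b_{15} = 11, b_{16} = 9, b_{17} = 1, b_{18} = 10, b_{19} = 11, b_{20} = 2.
Since (b_{19}, b_{20}) = (b_1, b_2) = (11, 2) (two consecutive terms determine the rest), the sequence is periodic with period 18.
So b_{1071} = b_{1 + ((1071-1) mod 18)} = b_9 = 14.

14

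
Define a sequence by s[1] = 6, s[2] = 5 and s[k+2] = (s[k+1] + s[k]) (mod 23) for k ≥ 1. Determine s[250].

20

Computing terms: s[1] = 6, s[2] = 5, s[3] = 11, s[4] = 16, s[5] = 4, s[6] = 20, s[7] = 1, s[8] = 21, s[9] = 22, s[10] = 20, s[11] = 19, s[12] = 16, s[13] = 12, s[14] = 5, s[15] = 17, s[16] = 22, s[17] = 16, s[18] = 15, s[19] = 8, s[20] = 0, s[21] = 8, s[22] = 8, s[23] = 16, s[24] = 1, s[25] = 17, s[26] = 18, s[27] = 12, s[28] = 7, s[29] = 19, s[30] = 3, s[31] = 22, s[32] = 2, s[33] = 1, s[34] = 3, s[35] = 4, s[36] = 7, s[37] = 11, s[38] = 18, s[39] = 6, s[40] = 1, s[41] = 7, s[42] = 8, s[43] = 15, s[44] = 0, s[45] = 15, s[46] = 15, s[47] = 7, s[48] = 22, s[49] = 6, s[50] = 5.
Since (s[49], s[50]) = (s[1], s[2]) = (6, 5) (two consecutive terms determine the rest), the sequence is periodic with period 48.
(250 - 1) mod 48 = 9, so s[250] = s[10] = 20.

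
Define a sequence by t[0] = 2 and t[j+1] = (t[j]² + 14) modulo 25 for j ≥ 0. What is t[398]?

Listing terms: t[0] = 2, t[1] = 18, t[2] = 13, t[3] = 8, t[4] = 3, t[5] = 23, t[6] = 18.
Since t[6] = t[1] = 18, the sequence is eventually periodic: after a pre-period of length 1 it cycles with period 5.
For j ≥ 1, t[j] depends only on (j - 1) mod 5. (398 - 1) mod 5 = 2, so t[398] = t[3] = 8.

8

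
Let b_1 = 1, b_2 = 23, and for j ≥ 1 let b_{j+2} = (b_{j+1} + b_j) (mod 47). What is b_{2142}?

Listing terms: b_1 = 1,  b_2 = 23,  b_3 = 24,  b_4 = 0,  b_5 = 24,  b_6 = 24,  b_7 = 1,  b_8 = 25,  b_9 = 26,  b_{10} = 4,  b_{11} = 30,  b_{12} = 34,  b_{13} = 17,  b_{14} = 4,  b_{15} = 21,  b_{16} = 25,  b_{17} = 46,  b_{18} = 24,  b_{19} = 23,  b_{20} = 0,  b_{21} = 23,  b_{22} = 23,  b_{23} = 46,  b_{24} = 22,  b_{25} = 21,  b_{26} = 43,  b_{27} = 17,  b_{28} = 13,  b_{29} = 30,  b_{30} = 43,  b_{31} = 26,  b_{32} = 22,  b_{33} = 1,  b_{34} = 23.
The sequence repeats with period 32.
So b_{2142} = b_{1 + ((2142-1) mod 32)} = b_{30} = 43.

43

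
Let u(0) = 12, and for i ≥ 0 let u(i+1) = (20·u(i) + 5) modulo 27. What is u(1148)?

We have u(0) = 12, u(1) = 2, u(2) = 18, u(3) = 14, u(4) = 15, u(5) = 8, u(6) = 3, u(7) = 11, u(8) = 9, u(9) = 23, u(10) = 6, u(11) = 17, u(12) = 21, u(13) = 20, u(14) = 0, u(15) = 5, u(16) = 24, u(17) = 26, u(18) = 12.
The sequence repeats with period 18.
So u(1148) = u(0 + ((1148-0) mod 18)) = u(14) = 0.

0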